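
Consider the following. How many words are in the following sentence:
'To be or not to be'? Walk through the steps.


Split into words: To | be | or | not | to | be = 6 words.

6


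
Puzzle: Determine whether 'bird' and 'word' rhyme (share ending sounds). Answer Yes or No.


Rime (stressed vowel + following sounds) of 'bird': -ird = /ɜːrd/
Rime of 'word': -ord = /ɜːrd/
/ɜːrd/ and /ɜːrd/ are the same ending sound, so the words rhyme.

Yes


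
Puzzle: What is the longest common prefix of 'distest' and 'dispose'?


Compare from the start: 3 characters match: 'dis'. Mismatch at position 4: 't' vs 'p'.

dis


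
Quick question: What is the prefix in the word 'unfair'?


The word 'unfair' = 'un' (prefix) + 'fair' (root). The prefix is 'un'.

un


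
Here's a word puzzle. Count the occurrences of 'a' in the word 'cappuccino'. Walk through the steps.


Letter 'a' in 'cappuccino': found at position(s) 2 = 1 occurrence(s).

1


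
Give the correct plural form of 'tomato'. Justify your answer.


Apply rule: Add -es (consonant + o). 'tomato' becomes 'tomatoes'.

tomatoes


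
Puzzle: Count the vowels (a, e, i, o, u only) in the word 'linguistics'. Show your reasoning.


Vowels in 'linguistics': i, u, i, i = 4 vowels.

4


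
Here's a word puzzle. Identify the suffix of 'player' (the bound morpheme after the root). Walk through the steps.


The word 'player' = 'play' (root) + '-er' (suffix). The suffix is '-er'.

er


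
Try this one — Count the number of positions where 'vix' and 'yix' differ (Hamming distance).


Alignment:
Position 1: 'v' vs 'y' = DIFFER
Position 2: 'i' vs 'i' = match
Position 3: 'x' vs 'x' = match
Total differences: 1

1


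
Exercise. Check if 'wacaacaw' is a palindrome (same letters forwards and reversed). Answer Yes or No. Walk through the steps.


Forward: 'wacaacaw'
Reversed: 'wacaacaw'
They are identical.

Yes


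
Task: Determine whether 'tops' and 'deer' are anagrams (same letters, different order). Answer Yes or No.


Sorted letters of 'tops': 'opst'
Sorted letters of 'deer': 'deer'
They do not match.

No


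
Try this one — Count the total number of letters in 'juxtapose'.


Spell out 'juxtapose' and number each letter: j(1), u(2), x(3), t(4), a(5), p(6), o(7), s(8), e(9). Total: 9 letters.

9


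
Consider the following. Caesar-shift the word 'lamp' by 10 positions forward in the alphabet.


Shift each letter by 10: l -> v, a -> k, m -> w, p -> z. Result: 'vkwz'.

vkwz


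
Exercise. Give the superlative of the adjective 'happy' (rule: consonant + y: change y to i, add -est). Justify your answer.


Apply superlative formation (consonant + y: change y to i, add -est): 'happy' -> 'happiest'.

happiest


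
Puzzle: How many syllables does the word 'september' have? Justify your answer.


Break 'september' into syllables: sep-tem-ber -> sep | tem | ber = 3 syllables

3 syllables


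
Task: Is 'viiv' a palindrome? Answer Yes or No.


Forward: 'viiv'
Reversed: 'viiv'
They are identical.

Yes


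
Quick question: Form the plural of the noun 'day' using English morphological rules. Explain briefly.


Apply rule: Add -s. 'day' becomes 'days'.

days


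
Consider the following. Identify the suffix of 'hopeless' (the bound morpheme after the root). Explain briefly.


The word 'hopeless' = 'hope' (root) + '-less' (suffix). The suffix is '-less'.

less


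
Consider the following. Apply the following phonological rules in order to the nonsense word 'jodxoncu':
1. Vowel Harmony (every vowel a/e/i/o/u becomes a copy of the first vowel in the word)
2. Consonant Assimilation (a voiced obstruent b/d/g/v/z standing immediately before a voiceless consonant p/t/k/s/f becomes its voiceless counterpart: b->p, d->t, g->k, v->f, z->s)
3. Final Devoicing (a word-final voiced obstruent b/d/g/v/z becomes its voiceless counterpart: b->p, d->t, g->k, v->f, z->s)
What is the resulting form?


Starting form: 'jodxoncu'
Rule 1: Vowel Harmony: all vowels become 'o' (matching first vowel). 'jodxoncu' -> 'jodxonco'
Rule 2: Consonant Assimilation: no voiced obstruent (b/d/g/v/z) stands immediately before a voiceless consonant (p/t/k/s/f). No change.
Rule 3: Final Devoicing: the word ends in the vowel 'o', not a consonant. No change.
Final form: 'jodxonco'

jodxonco


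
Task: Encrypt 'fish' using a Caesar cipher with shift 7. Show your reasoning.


Shift each letter by 7: f -> m, i -> p, s -> z, h -> o. Result: 'mpzo'.

mpzo


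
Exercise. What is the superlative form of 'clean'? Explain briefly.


Apply superlative formation (add -est): 'clean' -> 'cleanest'.

cleanest


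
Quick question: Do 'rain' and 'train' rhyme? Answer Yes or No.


Rime (stressed vowel + following sounds) of 'rain': -ain = /eɪn/
Rime of 'train': -ain = /eɪn/
/eɪn/ and /eɪn/ are the same ending sound, so the words rhyme.

Yes


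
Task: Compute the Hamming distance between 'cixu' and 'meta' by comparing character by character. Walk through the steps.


Alignment:
Position 1: 'c' vs 'm' = DIFFER
Position 2: 'i' vs 'e' = DIFFER
Position 3: 'x' vs 't' = DIFFER
Position 4: 'u' vs 'a' = DIFFER
Total differences: 4

4


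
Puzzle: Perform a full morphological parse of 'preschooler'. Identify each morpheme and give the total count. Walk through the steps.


Step 1: Identify prefix: 'pre' (meaning: before)
Step 2: Identify root: 'school'
Step 3: Identify suffix(es): 'er'
Decomposition: pre- (prefix: before) + school (root) + -er (suffix: one who)
Total morphemes: 3

3 morphemes (pre- (prefix: before) + school (root) + -er (suffix: one who))


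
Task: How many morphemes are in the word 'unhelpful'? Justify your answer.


Decomposition: un- (prefix) + help (root) + -ful (suffix) = 3 morpheme(s)

3 morphemes


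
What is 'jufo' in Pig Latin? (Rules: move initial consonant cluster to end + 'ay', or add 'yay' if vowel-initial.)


'jufo': move consonant cluster 'j' to end and add 'ay': 'ufojay'.

ufojay


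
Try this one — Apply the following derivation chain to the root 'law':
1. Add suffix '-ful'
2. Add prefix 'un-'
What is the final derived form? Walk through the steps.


Step 1: Add suffix '-ful' to 'law' = 'lawful'
Step 2: Add prefix 'un-' to 'lawful' = 'unlawful'

unlawful


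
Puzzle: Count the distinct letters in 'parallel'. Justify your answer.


Unique letters in 'parallel': {a, e, l, p, r} = 5 distinct letters.

5


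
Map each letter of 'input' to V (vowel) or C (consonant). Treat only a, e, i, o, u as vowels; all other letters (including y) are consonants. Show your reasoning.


Letter mapping: i = V, n = C, p = C, u = V, t = C.

VCCVC


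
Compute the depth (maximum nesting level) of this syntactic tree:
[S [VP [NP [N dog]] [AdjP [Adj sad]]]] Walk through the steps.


Count bracket nesting levels:
'[' at pos 0: depth = 1
'[' at pos 3: depth = 2
'[' at pos 7: depth = 3
'[' at pos 11: depth = 4
'[' at pos 20: depth = 3
'[' at pos 26: depth = 4
Maximum depth reached: 4

4


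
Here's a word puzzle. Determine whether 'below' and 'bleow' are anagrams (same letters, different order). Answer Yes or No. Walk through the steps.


Sorted letters of 'below': 'below'
Sorted letters of 'bleow': 'below'
They match.

Yes


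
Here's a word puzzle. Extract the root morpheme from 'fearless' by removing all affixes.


Remove suffix '-less' from 'fearless' to get root 'fear'.

fear


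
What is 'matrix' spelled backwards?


Reverse 'matrix' character by character: 'xirtam'.

xirtam


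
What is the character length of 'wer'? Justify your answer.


Spell out 'wer' and number each letter: w(1), e(2), r(3). Total: 3 letters.

3


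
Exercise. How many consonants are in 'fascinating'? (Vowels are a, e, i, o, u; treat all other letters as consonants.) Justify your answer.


Consonants in 'fascinating': f, s, c, n, t, n, g = 7 consonants.

7


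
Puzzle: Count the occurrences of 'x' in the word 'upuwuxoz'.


Letter 'x' in 'upuwuxoz': found at position(s) 6 = 1 occurrence(s).

1


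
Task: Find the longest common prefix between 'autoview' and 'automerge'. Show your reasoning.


Compare from the start: 4 characters match: 'auto'. Mismatch at position 5: 'v' vs 'm'.

auto


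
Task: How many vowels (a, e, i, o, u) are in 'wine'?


Vowels in 'wine': i, e = 2 vowels.

2


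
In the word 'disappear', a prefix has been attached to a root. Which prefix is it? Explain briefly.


The word 'disappear' = 'dis' (prefix) + 'appear' (root). The prefix is 'dis'.

dis


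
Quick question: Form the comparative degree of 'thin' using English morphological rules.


Apply comparative formation (double final consonant, add -er): 'thin' -> 'thinner'.

thinner


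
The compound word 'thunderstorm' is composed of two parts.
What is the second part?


Split 'thunderstorm' into 'thunder' + 'storm'. The second part is 'storm'.

storm


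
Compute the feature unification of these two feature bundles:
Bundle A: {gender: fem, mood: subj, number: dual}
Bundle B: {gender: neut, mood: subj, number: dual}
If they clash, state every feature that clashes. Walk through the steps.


Compare features:
gender: A=fem vs B=neut -> CLASH
mood: A=subj vs B=subj -> unified: subj
number: A=dual vs B=dual -> unified: dual
Clash detected on feature 'gender' (fem vs neut); unification fails.

CLASH on 'gender' (fem vs neut)


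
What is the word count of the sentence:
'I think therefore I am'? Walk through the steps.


Split into words: I | think | therefore | I | am = 5 words.

5


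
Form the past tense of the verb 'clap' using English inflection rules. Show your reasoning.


Apply rule: Double final consonant and add -ed. 'clap' becomes 'clapped'.

clapped


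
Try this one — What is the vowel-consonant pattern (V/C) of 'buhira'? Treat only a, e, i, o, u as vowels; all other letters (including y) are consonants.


Letter mapping: b = C, u = V, h = C, i = V, r = C, a = V.

CVCVCV


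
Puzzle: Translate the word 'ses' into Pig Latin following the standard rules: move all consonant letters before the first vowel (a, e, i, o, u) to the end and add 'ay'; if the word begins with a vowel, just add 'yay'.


'ses': move consonant cluster 's' to end and add 'ay': 'essay'.

essay


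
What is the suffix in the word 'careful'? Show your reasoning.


The word 'careful' = 'care' (root) + '-ful' (suffix). The suffix is '-ful'.

ful


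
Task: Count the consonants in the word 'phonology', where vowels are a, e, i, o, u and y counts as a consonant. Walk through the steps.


Consonants in 'phonology': p, h, n, l, g, y = 6 consonants.

6


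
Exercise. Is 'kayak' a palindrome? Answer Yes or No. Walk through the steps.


Forward: 'kayak'
Reversed: 'kayak'
They are identical.

Yes


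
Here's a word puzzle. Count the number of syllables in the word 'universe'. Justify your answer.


Break 'universe' into syllables: u-ni-verse -> u | ni | verse = 3 syllables

3 syllables


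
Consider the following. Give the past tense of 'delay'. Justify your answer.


Apply rule: Add -ed. 'delay' becomes 'delayed'.

delayed


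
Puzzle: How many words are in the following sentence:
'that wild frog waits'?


Split into words: that | wild | frog | waits = 4 words.

4


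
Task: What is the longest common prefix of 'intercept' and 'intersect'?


Compare from the start: 5 characters match: 'inter'. Mismatch at position 6: 'c' vs 's'.

inter


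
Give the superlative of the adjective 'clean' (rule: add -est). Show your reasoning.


Apply superlative formation (add -est): 'clean' -> 'cleanest'.

cleanest


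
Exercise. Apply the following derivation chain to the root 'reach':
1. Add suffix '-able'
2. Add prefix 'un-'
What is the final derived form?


Step 1: Add suffix '-able' to 'reach' = 'reachable'
Step 2: Add prefix 'un-' to 'reachable' = 'unreachable'

unreachable


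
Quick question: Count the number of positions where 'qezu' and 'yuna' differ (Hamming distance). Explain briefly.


Alignment:
Position 1: 'q' vs 'y' = DIFFER
Position 2: 'e' vs 'u' = DIFFER
Position 3: 'z' vs 'n' = DIFFER
Position 4: 'u' vs 'a' = DIFFER
Total differences: 4

4


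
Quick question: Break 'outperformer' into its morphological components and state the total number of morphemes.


Step 1: Identify prefix: 'out' (meaning: surpass)
Step 2: Identify root: 'perform'
Step 3: Identify suffix(es): 'er'
Decomposition: out- (prefix: surpass) + perform (root) + -er (suffix: one who)
Total morphemes: 3

3 morphemes (out- (prefix: surpass) + perform (root) + -er (suffix: one who))


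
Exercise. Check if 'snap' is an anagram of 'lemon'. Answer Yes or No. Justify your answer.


Sorted letters of 'snap': 'anps'
Sorted letters of 'lemon': 'elmno'
They do not match.

No


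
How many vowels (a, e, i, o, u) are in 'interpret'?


Vowels in 'interpret': i, e, e = 3 vowels.

3


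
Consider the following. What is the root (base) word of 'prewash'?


Remove prefix 'pre' from 'prewash' to get root 'wash'.

wash


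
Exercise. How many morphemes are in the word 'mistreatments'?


Decomposition: mis- (prefix) + treat (root) + -ment (suffix) + -s (plural) = 4 morpheme(s)

4 morphemes


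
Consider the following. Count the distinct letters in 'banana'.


Unique letters in 'banana': {a, b, n} = 3 distinct letters.

3


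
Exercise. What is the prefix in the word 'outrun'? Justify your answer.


The word 'outrun' = 'out' (prefix) + 'run' (root). The prefix is 'out'.

out


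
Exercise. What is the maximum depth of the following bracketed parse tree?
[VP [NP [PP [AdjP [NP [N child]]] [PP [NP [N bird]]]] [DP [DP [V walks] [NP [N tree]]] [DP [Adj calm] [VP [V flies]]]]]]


Count bracket nesting levels:
'[' at pos 0: depth = 1
'[' at pos 4: depth = 2
'[' at pos 8: depth = 3
'[' at pos 12: depth = 4
'[' at pos 18: depth = 5
'[' at pos 22: depth = 6
'[' at pos 34: depth = 4
'[' at pos 38: depth = 5
'[' at pos 42: depth = 6
'[' at pos 54: depth = 3
'[' at pos 58: depth = 4
'[' at pos 62: depth = 5
'[' at pos 72: depth = 5
'[' at pos 76: depth = 6
'[' at pos 87: depth = 4
'[' at pos 91: depth = 5
'[' at pos 102: depth = 5
'[' at pos 106: depth = 6
Maximum depth reached: 6

6


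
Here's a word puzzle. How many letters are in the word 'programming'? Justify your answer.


Spell out 'programming' and number each letter: p(1), r(2), o(3), g(4), r(5), a(6), m(7), m(8), i(9), n(10), g(11). Total: 11 letters.

11


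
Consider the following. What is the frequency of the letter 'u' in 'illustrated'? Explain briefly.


Letter 'u' in 'illustrated': found at position(s) 4 = 1 occurrence(s).

1


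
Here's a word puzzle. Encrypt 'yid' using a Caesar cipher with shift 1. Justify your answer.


Shift each letter by 1: y -> z, i -> j, d -> e. Result: 'zje'.

zje


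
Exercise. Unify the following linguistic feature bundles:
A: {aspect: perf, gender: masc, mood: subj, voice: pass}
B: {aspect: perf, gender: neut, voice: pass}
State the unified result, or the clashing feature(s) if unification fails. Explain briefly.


Compare features:
aspect: A=perf vs B=perf -> unified: perf
gender: A=masc vs B=neut -> CLASH
mood: A=subj vs B=_ -> unified: subj
voice: A=pass vs B=pass -> unified: pass
Clash detected on feature 'gender' (masc vs neut); unification fails.

CLASH on 'gender' (masc vs neut)


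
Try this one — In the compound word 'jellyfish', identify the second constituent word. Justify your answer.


Split 'jellyfish' into 'jelly' + 'fish'. The second part is 'fish'.

fish


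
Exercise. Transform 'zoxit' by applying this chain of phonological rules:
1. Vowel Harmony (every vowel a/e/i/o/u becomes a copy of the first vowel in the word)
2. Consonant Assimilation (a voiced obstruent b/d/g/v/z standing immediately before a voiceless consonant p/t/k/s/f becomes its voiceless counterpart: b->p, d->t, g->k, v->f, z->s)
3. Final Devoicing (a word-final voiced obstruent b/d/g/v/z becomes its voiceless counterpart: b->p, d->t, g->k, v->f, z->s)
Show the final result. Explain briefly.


Starting form: 'zoxit'
Rule 1: Vowel Harmony: all vowels become 'o' (matching first vowel). 'zoxit' -> 'zoxot'
Rule 2: Consonant Assimilation: no voiced obstruent (b/d/g/v/z) stands immediately before a voiceless consonant (p/t/k/s/f). No change.
Rule 3: Final Devoicing: final consonant 't' is not one of the voiced obstruents b/d/g/v/z. No change.
Final form: 'zoxot'

zoxot


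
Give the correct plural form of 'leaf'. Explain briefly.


Apply rule: Change -f to -ves. 'leaf' becomes 'leaves'.

leaves


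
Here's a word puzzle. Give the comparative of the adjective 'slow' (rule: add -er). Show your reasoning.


Apply comparative formation (add -er): 'slow' -> 'slower'.

slower


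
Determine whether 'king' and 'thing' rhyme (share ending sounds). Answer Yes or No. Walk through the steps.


Rime (stressed vowel + following sounds) of 'king': -ing = /ɪŋ/
Rime of 'thing': -ing = /ɪŋ/
/ɪŋ/ and /ɪŋ/ are the same ending sound, so the words rhyme.

Yes


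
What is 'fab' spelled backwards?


Reverse 'fab' character by character: 'baf'.

baf


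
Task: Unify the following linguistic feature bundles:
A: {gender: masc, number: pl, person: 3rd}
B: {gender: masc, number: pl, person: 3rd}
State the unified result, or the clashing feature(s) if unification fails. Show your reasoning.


Compare features:
gender: A=masc vs B=masc -> unified: masc
number: A=pl vs B=pl -> unified: pl
person: A=3rd vs B=3rd -> unified: 3rd
No clashes found.

Unified: {gender: masc, number: pl, person: 3rd}


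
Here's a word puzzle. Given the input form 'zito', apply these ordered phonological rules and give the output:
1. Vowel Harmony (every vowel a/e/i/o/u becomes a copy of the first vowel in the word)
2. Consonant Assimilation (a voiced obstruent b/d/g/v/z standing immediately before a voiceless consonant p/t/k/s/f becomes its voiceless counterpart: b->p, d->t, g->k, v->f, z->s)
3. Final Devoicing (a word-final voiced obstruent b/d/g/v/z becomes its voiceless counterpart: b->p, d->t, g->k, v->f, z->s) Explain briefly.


Starting form: 'zito'
Rule 1: Vowel Harmony: all vowels become 'i' (matching first vowel). 'zito' -> 'ziti'
Rule 2: Consonant Assimilation: no voiced obstruent (b/d/g/v/z) stands immediately before a voiceless consonant (p/t/k/s/f). No change.
Rule 3: Final Devoicing: the word ends in the vowel 'i', not a consonant. No change.
Final form: 'ziti'

ziti


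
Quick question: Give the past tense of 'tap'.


Apply rule: Double final consonant and add -ed. 'tap' becomes 'tapped'.

tapped


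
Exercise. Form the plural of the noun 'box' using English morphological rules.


Apply rule: Add -es (sibilant/fricative ending). 'box' becomes 'boxes'.

boxes


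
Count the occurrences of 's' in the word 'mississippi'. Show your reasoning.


Letter 's' in 'mississippi': found at position(s) 3, 4, 6, 7 = 4 occurrence(s).

4


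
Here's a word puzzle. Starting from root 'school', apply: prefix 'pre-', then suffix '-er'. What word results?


Step 1: Add prefix 'pre-' to 'school' = 'preschool'
Step 2: Add suffix '-er' to 'preschool' = 'preschooler'

preschooler


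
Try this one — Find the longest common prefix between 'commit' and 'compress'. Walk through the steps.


Compare from the start: 3 characters match: 'com'. Mismatch at position 4: 'm' vs 'p'.

com


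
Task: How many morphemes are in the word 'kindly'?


Decomposition: kind (root) + -ly (suffix) = 2 morpheme(s)

2 morphemes


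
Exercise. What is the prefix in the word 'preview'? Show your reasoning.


The word 'preview' = 'pre' (prefix) + 'view' (root). The prefix is 'pre'.

pre


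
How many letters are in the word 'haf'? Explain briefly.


Spell out 'haf' and number each letter: h(1), a(2), f(3). Total: 3 letters.

3


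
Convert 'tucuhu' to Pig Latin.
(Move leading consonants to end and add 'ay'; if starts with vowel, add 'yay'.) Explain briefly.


'tucuhu': move consonant cluster 't' to end and add 'ay': 'ucuhutay'.

ucuhutay


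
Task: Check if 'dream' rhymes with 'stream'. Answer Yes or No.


Rime (stressed vowel + following sounds) of 'dream': -eam = /iːm/
Rime of 'stream': -eam = /iːm/
/iːm/ and /iːm/ are the same ending sound, so the words rhyme.

Yes


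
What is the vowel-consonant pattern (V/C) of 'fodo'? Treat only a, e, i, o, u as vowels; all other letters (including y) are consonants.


Letter mapping: f = C, o = V, d = C, o = V.

CVCV


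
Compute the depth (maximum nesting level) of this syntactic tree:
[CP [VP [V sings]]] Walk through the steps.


Count bracket nesting levels:
'[' at pos 0: depth = 1
'[' at pos 4: depth = 2
'[' at pos 8: depth = 3
Maximum depth reached: 3

3


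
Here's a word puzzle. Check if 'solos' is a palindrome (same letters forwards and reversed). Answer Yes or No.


Forward: 'solos'
Reversed: 'solos'
They are identical.

Yes


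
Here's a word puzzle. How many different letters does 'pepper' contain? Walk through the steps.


Unique letters in 'pepper': {e, p, r} = 3 distinct letters.

3


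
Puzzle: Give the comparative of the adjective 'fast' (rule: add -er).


Apply comparative formation (add -er): 'fast' -> 'faster'.

faster


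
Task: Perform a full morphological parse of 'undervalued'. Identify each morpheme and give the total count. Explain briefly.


Step 1: Identify prefix: 'under' (meaning: beneath/insufficient)
Step 2: Identify root: 'value'
Step 3: Identify suffix(es): 'ed'
Decomposition: under- (prefix: beneath/insufficient) + value (root) + -ed (suffix: past)
Total morphemes: 3

3 morphemes (under- (prefix: beneath/insufficient) + value (root) + -ed (suffix: past))


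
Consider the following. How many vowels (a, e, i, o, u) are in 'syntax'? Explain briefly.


Vowels in 'syntax': a = 1 vowels.

1


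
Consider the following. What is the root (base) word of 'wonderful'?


Remove suffix '-ful' from 'wonderful' to get root 'wonder'.

wonder


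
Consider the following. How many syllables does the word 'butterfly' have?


Break 'butterfly' into syllables: but-ter-fly -> but | ter | fly = 3 syllables

3 syllables


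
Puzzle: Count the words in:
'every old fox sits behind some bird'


Split into words: every | old | fox | sits | behind | some | bird = 7 words.

7


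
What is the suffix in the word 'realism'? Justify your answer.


The word 'realism' = 'real' (root) + '-ism' (suffix). The suffix is '-ism'.

ism


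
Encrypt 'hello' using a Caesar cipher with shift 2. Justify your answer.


Shift each letter by 2: h -> j, e -> g, l -> n, l -> n, o -> q. Result: 'jgnnq'.

jgnnq


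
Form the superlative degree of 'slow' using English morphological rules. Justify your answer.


Apply superlative formation (add -est): 'slow' -> 'slowest'.

slowest


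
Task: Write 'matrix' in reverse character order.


Reverse 'matrix' character by character: 'xirtam'.

xirtam


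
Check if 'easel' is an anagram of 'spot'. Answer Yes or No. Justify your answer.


Sorted letters of 'easel': 'aeels'
Sorted letters of 'spot': 'opst'
They do not match.

No


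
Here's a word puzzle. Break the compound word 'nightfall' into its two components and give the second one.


Split 'nightfall' into 'night' + 'fall'. The second part is 'fall'.

fall


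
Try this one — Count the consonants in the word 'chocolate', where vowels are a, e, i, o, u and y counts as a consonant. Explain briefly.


Consonants in 'chocolate': c, h, c, l, t = 5 consonants.

5


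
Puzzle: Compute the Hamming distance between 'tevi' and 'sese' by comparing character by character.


Alignment:
Position 1: 't' vs 's' = DIFFER
Position 2: 'e' vs 'e' = match
Position 3: 'v' vs 's' = DIFFER
Position 4: 'i' vs 'e' = DIFFER
Total differences: 3

3


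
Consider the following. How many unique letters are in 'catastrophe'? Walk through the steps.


Unique letters in 'catastrophe': {a, c, e, h, o, p, r, s, t} = 9 distinct letters.

9


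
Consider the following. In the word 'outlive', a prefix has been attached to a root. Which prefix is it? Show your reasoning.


The word 'outlive' = 'out' (prefix) + 'live' (root). The prefix is 'out'.

out


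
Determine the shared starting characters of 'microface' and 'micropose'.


Compare from the start: 5 characters match: 'micro'. Mismatch at position 6: 'f' vs 'p'.

micro


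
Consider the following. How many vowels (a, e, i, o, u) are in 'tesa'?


Vowels in 'tesa': e, a = 2 vowels.

2


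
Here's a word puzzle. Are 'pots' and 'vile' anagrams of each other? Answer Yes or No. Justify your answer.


Sorted letters of 'pots': 'opst'
Sorted letters of 'vile': 'eilv'
They do not match.

No


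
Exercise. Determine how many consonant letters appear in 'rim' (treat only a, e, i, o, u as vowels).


Consonants in 'rim': r, m = 2 consonants.

2


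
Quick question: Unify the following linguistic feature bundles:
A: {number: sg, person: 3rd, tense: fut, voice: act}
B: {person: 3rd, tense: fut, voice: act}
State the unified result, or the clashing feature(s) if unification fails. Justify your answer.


Compare features:
number: A=sg vs B=_ -> unified: sg
person: A=3rd vs B=3rd -> unified: 3rd
tense: A=fut vs B=fut -> unified: fut
voice: A=act vs B=act -> unified: act
No clashes found.

Unified: {number: sg, person: 3rd, tense: fut, voice: act}


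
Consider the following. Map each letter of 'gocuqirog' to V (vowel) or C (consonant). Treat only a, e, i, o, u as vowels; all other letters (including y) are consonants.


Letter mapping: g = C, o = V, c = C, u = V, q = C, i = V, r = C, o = V, g = C.

CVCVCVCVC


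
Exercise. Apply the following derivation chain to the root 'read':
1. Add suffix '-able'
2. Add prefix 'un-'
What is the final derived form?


Step 1: Add suffix '-able' to 'read' = 'readable'
Step 2: Add prefix 'un-' to 'readable' = 'unreadable'

unreadable


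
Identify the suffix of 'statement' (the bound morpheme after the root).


The word 'statement' = 'state' (root) + '-ment' (suffix). The suffix is '-ment'.

ment


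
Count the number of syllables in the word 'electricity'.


Break 'electricity' into syllables: e-lec-tric-i-ty -> e | lec | tric | i | ty = 5 syllables

5 syllables


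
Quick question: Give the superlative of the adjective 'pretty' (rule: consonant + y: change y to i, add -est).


Apply superlative formation (consonant + y: change y to i, add -est): 'pretty' -> 'prettiest'.

prettiest


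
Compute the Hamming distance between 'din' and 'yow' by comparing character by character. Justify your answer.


Alignment:
Position 1: 'd' vs 'y' = DIFFER
Position 2: 'i' vs 'o' = DIFFER
Position 3: 'n' vs 'w' = DIFFER
Total differences: 3

3


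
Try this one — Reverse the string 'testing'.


Reverse 'testing' character by character: 'gnitset'.

gnitset


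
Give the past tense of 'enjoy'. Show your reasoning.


Apply rule: Add -ed. 'enjoy' becomes 'enjoyed'.

enjoyed


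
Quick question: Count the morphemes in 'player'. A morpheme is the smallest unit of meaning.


Decomposition: play (root) + -er (suffix) = 2 morpheme(s)

2 morphemes


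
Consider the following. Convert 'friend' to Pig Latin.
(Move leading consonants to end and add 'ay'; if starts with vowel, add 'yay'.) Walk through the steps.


'friend': move consonant cluster 'fr' to end and add 'ay': 'iendfray'.

iendfray


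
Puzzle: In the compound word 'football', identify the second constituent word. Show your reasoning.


Split 'football' into 'foot' + 'ball'. The second part is 'ball'.

ball


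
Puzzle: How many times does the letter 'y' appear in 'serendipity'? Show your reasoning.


Letter 'y' in 'serendipity': found at position(s) 11 = 1 occurrence(s).

1


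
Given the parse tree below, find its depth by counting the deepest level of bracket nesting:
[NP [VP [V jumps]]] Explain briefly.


Count bracket nesting levels:
'[' at pos 0: depth = 1
'[' at pos 4: depth = 2
'[' at pos 8: depth = 3
Maximum depth reached: 3

3


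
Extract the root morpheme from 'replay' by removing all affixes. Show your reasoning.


Remove prefix 're' from 'replay' to get root 'play'.

play


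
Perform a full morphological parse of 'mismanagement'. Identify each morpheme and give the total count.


Step 1: Identify prefix: 'mis' (meaning: wrongly)
Step 2: Identify root: 'manage'
Step 3: Identify suffix(es): 'ment'
Decomposition: mis- (prefix: wrongly) + manage (root) + -ment (suffix: action/result)
Total morphemes: 3

3 morphemes (mis- (prefix: wrongly) + manage (root) + -ment (suffix: action/result))


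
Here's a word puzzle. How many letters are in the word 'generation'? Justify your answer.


Spell out 'generation' and number each letter: g(1), e(2), n(3), e(4), r(5), a(6), t(7), i(8), o(9), n(10). Total: 10 letters.

10


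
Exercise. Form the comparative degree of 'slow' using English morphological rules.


Apply comparative formation (add -er): 'slow' -> 'slower'.

slower


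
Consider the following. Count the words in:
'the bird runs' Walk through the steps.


Split into words: the | bird | runs = 3 words.

3


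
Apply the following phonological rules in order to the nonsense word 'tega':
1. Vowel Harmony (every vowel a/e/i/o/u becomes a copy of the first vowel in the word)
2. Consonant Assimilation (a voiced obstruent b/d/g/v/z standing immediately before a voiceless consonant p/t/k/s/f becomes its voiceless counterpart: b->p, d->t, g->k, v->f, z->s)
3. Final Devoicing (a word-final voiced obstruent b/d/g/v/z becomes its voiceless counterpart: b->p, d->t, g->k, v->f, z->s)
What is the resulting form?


Starting form: 'tega'
Rule 1: Vowel Harmony: all vowels become 'e' (matching first vowel). 'tega' -> 'tege'
Rule 2: Consonant Assimilation: no voiced obstruent (b/d/g/v/z) stands immediately before a voiceless consonant (p/t/k/s/f). No change.
Rule 3: Final Devoicing: the word ends in the vowel 'e', not a consonant. No change.
Final form: 'tege'

tege


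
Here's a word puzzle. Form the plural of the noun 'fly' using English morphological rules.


Apply rule: Change -y to -ies (consonant + y). 'fly' becomes 'flies'.

flies


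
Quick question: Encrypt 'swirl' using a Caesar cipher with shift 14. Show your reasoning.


Shift each letter by 14: s -> g, w -> k, i -> w, r -> f, l -> z. Result: 'gkwfz'.

gkwfz


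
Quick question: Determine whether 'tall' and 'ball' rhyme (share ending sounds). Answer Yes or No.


Rime (stressed vowel + following sounds) of 'tall': -all = /ɔːl/
Rime of 'ball': -all = /ɔːl/
/ɔːl/ and /ɔːl/ are the same ending sound, so the words rhyme.

Yes


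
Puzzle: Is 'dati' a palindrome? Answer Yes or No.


Forward: 'dati'
Reversed: 'itad'
They differ.

No


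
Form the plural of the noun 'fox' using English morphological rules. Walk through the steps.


Apply rule: Add -es (sibilant/fricative ending). 'fox' becomes 'foxes'.

foxes


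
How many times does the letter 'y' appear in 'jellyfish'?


Letter 'y' in 'jellyfish': found at position(s) 5 = 1 occurrence(s).

1


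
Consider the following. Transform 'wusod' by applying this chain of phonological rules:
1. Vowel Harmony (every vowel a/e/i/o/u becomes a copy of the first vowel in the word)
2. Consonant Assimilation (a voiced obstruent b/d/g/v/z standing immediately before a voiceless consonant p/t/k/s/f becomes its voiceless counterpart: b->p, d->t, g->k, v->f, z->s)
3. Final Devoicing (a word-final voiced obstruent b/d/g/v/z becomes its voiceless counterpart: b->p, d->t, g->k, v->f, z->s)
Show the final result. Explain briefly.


Starting form: 'wusod'
Rule 1: Vowel Harmony: all vowels become 'u' (matching first vowel). 'wusod' -> 'wusud'
Rule 2: Consonant Assimilation: no voiced obstruent (b/d/g/v/z) stands immediately before a voiceless consonant (p/t/k/s/f). No change.
Rule 3: Final Devoicing: word-final voiced obstruent 'd' becomes voiceless 't'. 'wusud' -> 'wusut'
Final form: 'wusut'

wusut


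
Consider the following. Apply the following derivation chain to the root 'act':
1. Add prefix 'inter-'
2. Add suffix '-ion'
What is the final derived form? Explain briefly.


Step 1: Add prefix 'inter-' to 'act' = 'interact'
Step 2: Add suffix '-ion' to 'interact' = 'interaction'

interaction


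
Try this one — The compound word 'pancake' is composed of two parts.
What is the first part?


Split 'pancake' into 'pan' + 'cake'. The first part is 'pan'.

pan


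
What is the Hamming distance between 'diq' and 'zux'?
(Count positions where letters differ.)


Alignment:
Position 1: 'd' vs 'z' = DIFFER
Position 2: 'i' vs 'u' = DIFFER
Position 3: 'q' vs 'x' = DIFFER
Total differences: 3

3


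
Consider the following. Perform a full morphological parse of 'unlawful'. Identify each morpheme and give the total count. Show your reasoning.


Step 1: Identify prefix: 'un' (meaning: not/reverse)
Step 2: Identify root: 'law'
Step 3: Identify suffix(es): 'ful'
Decomposition: un- (prefix: not/reverse) + law (root) + -ful (suffix: full of)
Total morphemes: 3

3 morphemes (un- (prefix: not/reverse) + law (root) + -ful (suffix: full of))


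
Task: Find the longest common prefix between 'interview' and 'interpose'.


Compare from the start: 5 characters match: 'inter'. Mismatch at position 6: 'v' vs 'p'.

inter


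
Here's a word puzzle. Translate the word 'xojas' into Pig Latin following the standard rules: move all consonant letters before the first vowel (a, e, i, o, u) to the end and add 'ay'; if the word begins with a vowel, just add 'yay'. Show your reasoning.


'xojas': move consonant cluster 'x' to end and add 'ay': 'ojasxay'.

ojasxay


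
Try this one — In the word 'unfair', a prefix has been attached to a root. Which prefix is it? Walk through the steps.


The word 'unfair' = 'un' (prefix) + 'fair' (root). The prefix is 'un'.

un


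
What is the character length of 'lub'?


Spell out 'lub' and number each letter: l(1), u(2), b(3). Total: 3 letters.

3


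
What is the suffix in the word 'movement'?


The word 'movement' = 'move' (root) + '-ment' (suffix). The suffix is '-ment'.

ment


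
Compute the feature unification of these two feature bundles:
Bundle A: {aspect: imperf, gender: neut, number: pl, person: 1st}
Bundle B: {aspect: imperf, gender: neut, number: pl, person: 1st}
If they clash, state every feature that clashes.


Compare features:
aspect: A=imperf vs B=imperf -> unified: imperf
gender: A=neut vs B=neut -> unified: neut
number: A=pl vs B=pl -> unified: pl
person: A=1st vs B=1st -> unified: 1st
No clashes found.

Unified: {aspect: imperf, gender: neut, number: pl, person: 1st}


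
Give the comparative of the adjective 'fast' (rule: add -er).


Apply comparative formation (add -er): 'fast' -> 'faster'.

faster


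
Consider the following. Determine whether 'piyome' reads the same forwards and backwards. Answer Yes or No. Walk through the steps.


Forward: 'piyome'
Reversed: 'emoyip'
They differ.

No


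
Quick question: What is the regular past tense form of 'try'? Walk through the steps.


Apply rule: Change -y to -ied. 'try' becomes 'tried'.

tried


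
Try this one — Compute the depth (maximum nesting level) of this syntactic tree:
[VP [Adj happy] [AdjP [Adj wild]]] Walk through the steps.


Count bracket nesting levels:
'[' at pos 0: depth = 1
'[' at pos 4: depth = 2
'[' at pos 16: depth = 2
'[' at pos 22: depth = 3
Maximum depth reached: 3

3


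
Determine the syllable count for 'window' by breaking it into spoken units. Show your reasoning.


Break 'window' into syllables: win-dow -> win | dow = 2 syllables

2 syllables


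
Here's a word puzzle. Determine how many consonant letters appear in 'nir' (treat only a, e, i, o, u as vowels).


Consonants in 'nir': n, r = 2 consonants.

2


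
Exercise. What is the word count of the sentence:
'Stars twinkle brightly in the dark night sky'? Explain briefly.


Split into words: Stars | twinkle | brightly | in | the | dark | night | sky = 8 words.

8


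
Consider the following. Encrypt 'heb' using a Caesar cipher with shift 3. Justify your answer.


Shift each letter by 3: h -> k, e -> h, b -> e. Result: 'khe'.

khe


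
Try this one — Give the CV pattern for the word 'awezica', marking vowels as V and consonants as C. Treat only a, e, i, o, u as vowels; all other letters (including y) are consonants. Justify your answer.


Letter mapping: a = V, w = C, e = V, z = C, i = V, c = C, a = V.

VCVCVCV


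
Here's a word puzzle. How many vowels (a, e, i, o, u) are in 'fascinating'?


Vowels in 'fascinating': a, i, a, i = 4 vowels.

4


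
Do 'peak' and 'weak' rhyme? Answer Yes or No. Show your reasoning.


Rime (stressed vowel + following sounds) of 'peak': -eak = /iːk/
Rime of 'weak': -eak = /iːk/
/iːk/ and /iːk/ are the same ending sound, so the words rhyme.

Yes


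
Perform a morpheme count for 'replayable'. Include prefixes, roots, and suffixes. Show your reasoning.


Decomposition: re- (prefix) + play (root) + -able (suffix) = 3 morpheme(s)

3 morphemes


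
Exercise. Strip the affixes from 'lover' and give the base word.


Remove suffix '-er' from 'lover' to get root 'love'.

love


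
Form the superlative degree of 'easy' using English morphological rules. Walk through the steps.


Apply superlative formation (consonant + y: change y to i, add -est): 'easy' -> 'easiest'.

easiest


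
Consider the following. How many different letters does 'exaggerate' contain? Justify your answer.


Unique letters in 'exaggerate': {a, e, g, r, t, x} = 6 distinct letters.

6


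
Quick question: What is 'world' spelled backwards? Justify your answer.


Reverse 'world' character by character: 'dlrow'.

dlrow


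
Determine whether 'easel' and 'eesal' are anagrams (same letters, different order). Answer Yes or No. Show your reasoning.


Sorted letters of 'easel': 'aeels'
Sorted letters of 'eesal': 'aeels'
They match.

Yes


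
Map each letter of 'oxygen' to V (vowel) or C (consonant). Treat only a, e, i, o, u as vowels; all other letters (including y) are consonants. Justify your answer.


Letter mapping: o = V, x = C, y = C, g = C, e = V, n = C.

VCCCVC


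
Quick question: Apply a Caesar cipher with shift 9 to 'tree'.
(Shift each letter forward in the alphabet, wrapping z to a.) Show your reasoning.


Shift each letter by 9: t -> c, r -> a, e -> n, e -> n. Result: 'cann'.

cann


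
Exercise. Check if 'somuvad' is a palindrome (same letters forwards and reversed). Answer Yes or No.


Forward: 'somuvad'
Reversed: 'davumos'
They differ.

No


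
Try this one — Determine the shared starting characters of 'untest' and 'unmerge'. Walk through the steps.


Compare from the start: 2 characters match: 'un'. Mismatch at position 3: 't' vs 'm'.

un


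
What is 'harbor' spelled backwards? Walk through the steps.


Reverse 'harbor' character by character: 'robrah'.

robrah


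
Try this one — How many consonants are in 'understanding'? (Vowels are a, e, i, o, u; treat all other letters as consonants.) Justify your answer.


Consonants in 'understanding': n, d, r, s, t, n, d, n, g = 9 consonants.

9


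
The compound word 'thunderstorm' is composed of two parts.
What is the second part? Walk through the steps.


Split 'thunderstorm' into 'thunder' + 'storm'. The second part is 'storm'.

storm
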